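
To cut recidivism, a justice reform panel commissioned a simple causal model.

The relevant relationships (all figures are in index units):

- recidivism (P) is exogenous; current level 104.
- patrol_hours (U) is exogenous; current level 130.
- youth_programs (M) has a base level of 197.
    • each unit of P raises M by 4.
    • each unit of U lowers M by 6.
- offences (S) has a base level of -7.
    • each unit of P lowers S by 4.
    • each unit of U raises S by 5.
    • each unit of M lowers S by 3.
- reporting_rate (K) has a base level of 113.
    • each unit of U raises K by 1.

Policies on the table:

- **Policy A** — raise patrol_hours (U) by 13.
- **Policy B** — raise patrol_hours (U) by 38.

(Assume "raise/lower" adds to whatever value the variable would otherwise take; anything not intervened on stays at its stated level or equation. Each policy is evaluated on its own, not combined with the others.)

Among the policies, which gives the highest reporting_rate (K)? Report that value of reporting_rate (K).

281

Policy A (U + 13):
  U = 130 + 13 = 143
  K = 113 + 143 = 256
Policy B (U + 38):
  U = 130 + 38 = 168
  K = 113 + 168 = 281
Comparing — Policy A: K=256, Policy B: K=281. Highest is 281 (Policy B).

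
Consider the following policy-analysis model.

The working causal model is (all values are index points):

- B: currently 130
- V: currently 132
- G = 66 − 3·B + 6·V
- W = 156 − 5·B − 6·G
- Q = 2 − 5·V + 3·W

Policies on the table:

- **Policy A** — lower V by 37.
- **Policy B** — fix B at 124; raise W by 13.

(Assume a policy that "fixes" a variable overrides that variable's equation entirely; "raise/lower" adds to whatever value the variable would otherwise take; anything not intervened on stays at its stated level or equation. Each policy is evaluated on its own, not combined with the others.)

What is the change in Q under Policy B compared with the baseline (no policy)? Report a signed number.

-195

Baseline:
  B = 130
  V = 132
  G = 66 − 3·130 + 6·132 = 468
  W = 156 − 5·130 − 6·468 = -3302
  Q = 2 − 5·132 + 3·(-3302) = -10564
Policy B (B := 124, W + 13):
  B = 124
  V = 132
  G = 66 − 3·124 + 6·132 = 486
  W = 156 − 5·124 − 6·486 (+13 from intervention) = -3367
  Q = 2 − 5·132 + 3·(-3367) = -10759
Change in Q: -10759 − (-10564) = -195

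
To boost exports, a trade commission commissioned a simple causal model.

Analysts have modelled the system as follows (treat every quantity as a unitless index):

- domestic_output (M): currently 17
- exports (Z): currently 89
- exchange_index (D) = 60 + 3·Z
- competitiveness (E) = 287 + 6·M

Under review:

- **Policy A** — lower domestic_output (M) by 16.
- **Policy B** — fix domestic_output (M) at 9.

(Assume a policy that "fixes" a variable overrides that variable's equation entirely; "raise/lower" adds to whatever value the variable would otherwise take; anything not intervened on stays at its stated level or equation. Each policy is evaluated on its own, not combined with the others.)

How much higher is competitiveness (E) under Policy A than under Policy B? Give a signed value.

-48

Policy A (M − 16):
  M = 17 − 16 = 1
  E = 287 + 6·1 = 293
Policy B (M := 9):
  M = 9
  E = 287 + 6·9 = 341
E: 293 − 341 = -48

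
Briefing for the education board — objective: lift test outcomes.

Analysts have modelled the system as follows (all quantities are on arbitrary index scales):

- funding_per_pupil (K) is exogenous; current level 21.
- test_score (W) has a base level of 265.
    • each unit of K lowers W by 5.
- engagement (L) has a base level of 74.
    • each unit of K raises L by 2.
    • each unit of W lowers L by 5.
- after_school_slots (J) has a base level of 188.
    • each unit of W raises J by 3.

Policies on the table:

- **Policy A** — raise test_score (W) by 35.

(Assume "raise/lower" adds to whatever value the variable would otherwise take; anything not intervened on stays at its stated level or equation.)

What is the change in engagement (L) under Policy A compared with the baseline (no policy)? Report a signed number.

-175

Baseline:
  K = 21
  W = 265 − 5·21 = 160
  L = 74 + 2·21 − 5·160 = -684
Policy A (W + 35):
  K = 21
  W = 265 − 5·21 (+35 from intervention) = 195
  L = 74 + 2·21 − 5·195 = -859
Change in L: -859 − (-684) = -175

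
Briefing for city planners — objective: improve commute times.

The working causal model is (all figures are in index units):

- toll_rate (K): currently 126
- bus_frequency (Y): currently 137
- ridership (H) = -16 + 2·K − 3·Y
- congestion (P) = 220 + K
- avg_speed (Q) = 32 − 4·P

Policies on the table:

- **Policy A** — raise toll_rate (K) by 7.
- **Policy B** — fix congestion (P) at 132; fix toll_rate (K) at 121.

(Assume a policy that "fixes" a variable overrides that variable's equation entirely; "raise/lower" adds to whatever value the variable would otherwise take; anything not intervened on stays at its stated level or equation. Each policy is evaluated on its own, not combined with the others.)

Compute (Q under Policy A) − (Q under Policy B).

Policy A (K + 7):
  K = 126 + 7 = 133
  P = 220 + 133 = 353
  Q = 32 − 4·353 = -1380
Policy B (P := 132, K := 121):
  K = 121
  P = 132
  Q = 32 − 4·132 = -496
Q: -1380 − (-496) = -884

-884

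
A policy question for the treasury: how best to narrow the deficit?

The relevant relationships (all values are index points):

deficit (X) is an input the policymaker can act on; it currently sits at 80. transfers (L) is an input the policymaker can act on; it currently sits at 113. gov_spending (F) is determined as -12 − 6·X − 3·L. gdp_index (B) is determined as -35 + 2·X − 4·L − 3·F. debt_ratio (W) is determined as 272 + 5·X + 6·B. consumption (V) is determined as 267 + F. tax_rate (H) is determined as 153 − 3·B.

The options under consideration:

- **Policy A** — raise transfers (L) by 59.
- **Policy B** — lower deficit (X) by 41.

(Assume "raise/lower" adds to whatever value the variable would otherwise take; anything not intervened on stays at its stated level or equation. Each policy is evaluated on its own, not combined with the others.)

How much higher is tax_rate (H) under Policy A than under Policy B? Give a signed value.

-3345

Policy A (L + 59):
  X = 80
  L = 113 + 59 = 172
  F = -12 − 6·80 − 3·172 = -1008
  B = -35 + 2·80 − 4·172 − 3·(-1008) = 2461
  H = 153 − 3·2461 = -7230
Policy B (X − 41):
  X = 80 − 41 = 39
  L = 113
  F = -12 − 6·39 − 3·113 = -585
  B = -35 + 2·39 − 4·113 − 3·(-585) = 1346
  H = 153 − 3·1346 = -3885
H: -7230 − (-3885) = -3345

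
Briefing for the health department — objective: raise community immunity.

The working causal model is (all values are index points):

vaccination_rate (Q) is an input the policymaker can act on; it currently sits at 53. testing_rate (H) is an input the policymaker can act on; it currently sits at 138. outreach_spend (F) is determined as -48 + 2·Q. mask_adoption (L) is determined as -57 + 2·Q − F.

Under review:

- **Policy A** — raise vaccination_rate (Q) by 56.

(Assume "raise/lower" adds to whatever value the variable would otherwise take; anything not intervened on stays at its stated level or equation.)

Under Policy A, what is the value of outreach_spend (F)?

Policy A (Q + 56):
  Q = 53 + 56 = 109
  F = -48 + 2·109 = 170

170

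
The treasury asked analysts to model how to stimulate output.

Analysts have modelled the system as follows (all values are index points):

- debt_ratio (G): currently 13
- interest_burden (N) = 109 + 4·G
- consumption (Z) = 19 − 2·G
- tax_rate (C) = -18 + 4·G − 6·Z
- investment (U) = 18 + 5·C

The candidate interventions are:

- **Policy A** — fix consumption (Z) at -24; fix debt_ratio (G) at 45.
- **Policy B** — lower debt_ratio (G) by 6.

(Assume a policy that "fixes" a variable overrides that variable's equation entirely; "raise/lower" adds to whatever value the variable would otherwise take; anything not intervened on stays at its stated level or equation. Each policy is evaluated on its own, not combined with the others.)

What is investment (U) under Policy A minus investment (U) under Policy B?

Policy A (Z := -24, G := 45):
  G = 45
  Z = -24
  C = -18 + 4·45 − 6·(-24) = 306
  U = 18 + 5·306 = 1548
Policy B (G − 6):
  G = 13 − 6 = 7
  Z = 19 − 2·7 = 5
  C = -18 + 4·7 − 6·5 = -20
  U = 18 + 5·(-20) = -82
U: 1548 − (-82) = 1630

1630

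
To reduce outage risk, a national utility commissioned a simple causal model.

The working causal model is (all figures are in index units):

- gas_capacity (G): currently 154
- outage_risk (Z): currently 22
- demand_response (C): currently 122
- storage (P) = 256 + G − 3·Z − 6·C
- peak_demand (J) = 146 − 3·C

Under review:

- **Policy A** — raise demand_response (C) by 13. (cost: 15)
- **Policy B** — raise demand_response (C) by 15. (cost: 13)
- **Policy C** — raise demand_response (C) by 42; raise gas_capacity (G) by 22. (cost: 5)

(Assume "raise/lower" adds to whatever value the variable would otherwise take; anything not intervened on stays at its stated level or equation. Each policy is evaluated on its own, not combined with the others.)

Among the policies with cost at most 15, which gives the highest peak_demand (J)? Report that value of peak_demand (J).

Policy A (C + 13):
  C = 122 + 13 = 135
  J = 146 − 3·135 = -259
Policy B (C + 15):
  C = 122 + 15 = 137
  J = 146 − 3·137 = -265
Policy C (C + 42, G + 22):
  C = 122 + 42 = 164
  J = 146 − 3·164 = -346
Comparing — Policy A: J=-259, Policy B: J=-265, Policy C: J=-346. Highest is -259 (Policy A).

-259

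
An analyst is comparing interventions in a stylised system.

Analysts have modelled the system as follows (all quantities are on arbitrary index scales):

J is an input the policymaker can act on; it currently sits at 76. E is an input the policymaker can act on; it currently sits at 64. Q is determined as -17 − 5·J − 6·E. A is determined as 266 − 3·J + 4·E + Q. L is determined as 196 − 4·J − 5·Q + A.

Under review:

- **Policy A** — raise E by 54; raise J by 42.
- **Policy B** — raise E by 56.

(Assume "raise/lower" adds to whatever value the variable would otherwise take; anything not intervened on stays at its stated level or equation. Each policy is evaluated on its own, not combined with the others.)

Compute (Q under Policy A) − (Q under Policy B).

Policy A (E + 54, J + 42):
  J = 76 + 42 = 118
  E = 64 + 54 = 118
  Q = -17 − 5·118 − 6·118 = -1315
Policy B (E + 56):
  J = 76
  E = 64 + 56 = 120
  Q = -17 − 5·76 − 6·120 = -1117
Q: -1315 − (-1117) = -198

-198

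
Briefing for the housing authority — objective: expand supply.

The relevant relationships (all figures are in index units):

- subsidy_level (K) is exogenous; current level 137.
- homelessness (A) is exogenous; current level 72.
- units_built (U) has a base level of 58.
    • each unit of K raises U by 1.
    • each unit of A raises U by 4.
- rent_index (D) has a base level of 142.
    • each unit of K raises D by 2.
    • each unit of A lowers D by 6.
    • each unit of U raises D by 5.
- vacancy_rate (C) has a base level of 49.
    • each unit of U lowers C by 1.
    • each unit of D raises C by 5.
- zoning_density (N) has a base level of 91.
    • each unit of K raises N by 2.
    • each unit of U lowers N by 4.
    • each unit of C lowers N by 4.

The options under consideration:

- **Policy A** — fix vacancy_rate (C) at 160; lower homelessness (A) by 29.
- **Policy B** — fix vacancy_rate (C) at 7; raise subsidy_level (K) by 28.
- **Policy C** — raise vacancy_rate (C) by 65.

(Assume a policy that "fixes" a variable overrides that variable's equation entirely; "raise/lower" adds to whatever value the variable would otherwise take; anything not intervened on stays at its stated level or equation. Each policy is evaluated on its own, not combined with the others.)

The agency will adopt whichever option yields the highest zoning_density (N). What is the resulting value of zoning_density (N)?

-1651

Policy A (C := 160, A − 29):
  K = 137
  A = 72 − 29 = 43
  U = 58 + 137 + 4·43 = 367
  D = 142 + 2·137 − 6·43 + 5·367 = 1993
  C = 160
  N = 91 + 2·137 − 4·367 − 4·160 = -1743
Policy B (C := 7, K + 28):
  K = 137 + 28 = 165
  A = 72
  U = 58 + 165 + 4·72 = 511
  D = 142 + 2·165 − 6·72 + 5·511 = 2595
  C = 7
  N = 91 + 2·165 − 4·511 − 4·7 = -1651
Policy C (C + 65):
  K = 137
  A = 72
  U = 58 + 137 + 4·72 = 483
  D = 142 + 2·137 − 6·72 + 5·483 = 2399
  C = 49 − 483 + 5·2399 (+65 from intervention) = 11626
  N = 91 + 2·137 − 4·483 − 4·11626 = -48071
Comparing — Policy A: N=-1743, Policy B: N=-1651, Policy C: N=-48071. Highest is -1651 (Policy B).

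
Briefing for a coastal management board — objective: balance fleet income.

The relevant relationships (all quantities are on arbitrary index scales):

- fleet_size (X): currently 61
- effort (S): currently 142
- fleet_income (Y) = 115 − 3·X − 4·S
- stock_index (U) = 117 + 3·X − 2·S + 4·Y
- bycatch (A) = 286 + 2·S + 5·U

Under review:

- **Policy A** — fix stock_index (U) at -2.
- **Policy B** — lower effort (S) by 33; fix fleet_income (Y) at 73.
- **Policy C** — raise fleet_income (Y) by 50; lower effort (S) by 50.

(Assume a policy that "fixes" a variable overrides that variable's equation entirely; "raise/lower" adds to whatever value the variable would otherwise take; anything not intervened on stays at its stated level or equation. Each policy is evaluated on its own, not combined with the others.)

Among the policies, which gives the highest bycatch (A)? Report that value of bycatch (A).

Policy A (U := -2):
  X = 61
  S = 142
  Y = 115 − 3·61 − 4·142 = -636
  U = -2
  A = 286 + 2·142 + 5·(-2) = 560
Policy B (S − 33, Y := 73):
  X = 61
  S = 142 − 33 = 109
  Y = 73
  U = 117 + 3·61 − 2·109 + 4·73 = 374
  A = 286 + 2·109 + 5·374 = 2374
Policy C (Y + 50, S − 50):
  X = 61
  S = 142 − 50 = 92
  Y = 115 − 3·61 − 4·92 (+50 from intervention) = -386
  U = 117 + 3·61 − 2·92 + 4·(-386) = -1428
  A = 286 + 2·92 + 5·(-1428) = -6670
Comparing — Policy A: A=560, Policy B: A=2374, Policy C: A=-6670. Highest is 2374 (Policy B).

2374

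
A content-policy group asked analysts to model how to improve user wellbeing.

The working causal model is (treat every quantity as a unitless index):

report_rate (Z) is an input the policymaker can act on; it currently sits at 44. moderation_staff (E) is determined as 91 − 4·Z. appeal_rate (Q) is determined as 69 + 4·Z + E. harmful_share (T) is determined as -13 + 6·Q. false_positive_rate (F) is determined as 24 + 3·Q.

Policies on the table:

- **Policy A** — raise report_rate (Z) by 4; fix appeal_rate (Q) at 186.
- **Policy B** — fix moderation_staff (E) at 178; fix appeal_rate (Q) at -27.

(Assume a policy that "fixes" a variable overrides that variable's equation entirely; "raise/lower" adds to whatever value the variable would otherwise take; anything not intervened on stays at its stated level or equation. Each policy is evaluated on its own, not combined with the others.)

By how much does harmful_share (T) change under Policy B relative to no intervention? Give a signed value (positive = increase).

Baseline:
  Z = 44
  E = 91 − 4·44 = -85
  Q = 69 + 4·44 + (-85) = 160
  T = -13 + 6·160 = 947
Policy B (E := 178, Q := -27):
  Z = 44
  E = 178
  Q = -27
  T = -13 + 6·(-27) = -175
Change in T: -175 − 947 = -1122

-1122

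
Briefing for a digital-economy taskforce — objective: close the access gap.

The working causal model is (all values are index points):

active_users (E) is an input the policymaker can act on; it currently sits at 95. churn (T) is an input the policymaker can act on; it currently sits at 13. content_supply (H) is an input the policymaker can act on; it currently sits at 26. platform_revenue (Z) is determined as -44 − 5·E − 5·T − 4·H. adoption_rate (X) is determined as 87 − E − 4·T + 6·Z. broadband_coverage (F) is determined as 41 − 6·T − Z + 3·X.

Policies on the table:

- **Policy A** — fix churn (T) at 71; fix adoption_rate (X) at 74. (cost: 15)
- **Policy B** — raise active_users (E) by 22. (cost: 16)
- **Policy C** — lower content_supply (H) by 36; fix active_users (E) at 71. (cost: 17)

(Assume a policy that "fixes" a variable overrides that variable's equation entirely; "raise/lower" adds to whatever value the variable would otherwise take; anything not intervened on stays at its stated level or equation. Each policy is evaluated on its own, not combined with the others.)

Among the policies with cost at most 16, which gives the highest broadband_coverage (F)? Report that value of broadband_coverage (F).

815

Policy A (T := 71, X := 74):
  E = 95
  T = 71
  H = 26
  Z = -44 − 5·95 − 5·71 − 4·26 = -978
  X = 74
  F = 41 − 6·71 − (-978) + 3·74 = 815
Policy B (E + 22):
  E = 95 + 22 = 117
  T = 13
  H = 26
  Z = -44 − 5·117 − 5·13 − 4·26 = -798
  X = 87 − 117 − 4·13 + 6·(-798) = -4870
  F = 41 − 6·13 − (-798) + 3·(-4870) = -13849
Comparing — Policy A: F=815, Policy B: F=-13849. Highest is 815 (Policy A).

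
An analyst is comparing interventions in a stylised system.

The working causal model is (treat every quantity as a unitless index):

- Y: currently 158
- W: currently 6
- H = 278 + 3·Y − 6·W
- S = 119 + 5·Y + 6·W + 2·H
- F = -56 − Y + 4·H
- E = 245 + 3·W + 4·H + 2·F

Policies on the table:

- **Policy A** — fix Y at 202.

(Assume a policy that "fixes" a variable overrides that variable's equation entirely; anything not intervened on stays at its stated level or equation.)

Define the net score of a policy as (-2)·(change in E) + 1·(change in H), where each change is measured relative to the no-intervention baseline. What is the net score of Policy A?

Baseline:
  Y = 158
  W = 6
  H = 278 + 3·158 − 6·6 = 716
  F = -56 − 158 + 4·716 = 2650
  E = 245 + 3·6 + 4·716 + 2·2650 = 8427
Policy A (Y := 202):
  Y = 202
  W = 6
  H = 278 + 3·202 − 6·6 = 848
  F = -56 − 202 + 4·848 = 3134
  E = 245 + 3·6 + 4·848 + 2·3134 = 9923
ΔE = 9923 − 8427 = 1496; ΔH = 848 − 716 = 132
Score = (-2)·1496 + 1·132 = -2860

-2860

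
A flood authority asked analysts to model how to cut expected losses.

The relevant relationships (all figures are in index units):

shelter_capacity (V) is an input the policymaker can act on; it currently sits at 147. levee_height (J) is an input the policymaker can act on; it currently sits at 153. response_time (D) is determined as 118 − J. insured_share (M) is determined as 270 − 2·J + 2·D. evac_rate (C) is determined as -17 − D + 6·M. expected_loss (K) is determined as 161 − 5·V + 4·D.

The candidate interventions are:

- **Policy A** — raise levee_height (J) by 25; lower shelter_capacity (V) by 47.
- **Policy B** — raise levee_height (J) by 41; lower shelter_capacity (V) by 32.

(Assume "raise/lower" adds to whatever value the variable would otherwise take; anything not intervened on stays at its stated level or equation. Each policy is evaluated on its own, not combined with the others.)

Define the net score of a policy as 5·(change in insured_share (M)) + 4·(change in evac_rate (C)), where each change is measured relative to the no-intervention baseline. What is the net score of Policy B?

-4592

Baseline:
  J = 153
  D = 118 − 153 = -35
  M = 270 − 2·153 + 2·(-35) = -106
  C = -17 − (-35) + 6·(-106) = -618
Policy B (J + 41, V − 32):
  J = 153 + 41 = 194
  D = 118 − 194 = -76
  M = 270 − 2·194 + 2·(-76) = -270
  C = -17 − (-76) + 6·(-270) = -1561
ΔM = -270 − (-106) = -164; ΔC = -1561 − (-618) = -943
Score = 5·(-164) + 4·(-943) = -4592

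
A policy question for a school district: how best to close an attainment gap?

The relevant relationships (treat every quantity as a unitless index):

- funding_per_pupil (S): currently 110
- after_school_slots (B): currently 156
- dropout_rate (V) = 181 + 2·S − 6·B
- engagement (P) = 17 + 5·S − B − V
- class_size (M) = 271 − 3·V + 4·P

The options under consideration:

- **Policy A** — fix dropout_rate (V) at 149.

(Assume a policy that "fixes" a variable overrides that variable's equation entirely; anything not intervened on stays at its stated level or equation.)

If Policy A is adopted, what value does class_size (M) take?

Policy A (V := 149):
  S = 110
  B = 156
  V = 149
  P = 17 + 5·110 − 156 − 149 = 262
  M = 271 − 3·149 + 4·262 = 872

872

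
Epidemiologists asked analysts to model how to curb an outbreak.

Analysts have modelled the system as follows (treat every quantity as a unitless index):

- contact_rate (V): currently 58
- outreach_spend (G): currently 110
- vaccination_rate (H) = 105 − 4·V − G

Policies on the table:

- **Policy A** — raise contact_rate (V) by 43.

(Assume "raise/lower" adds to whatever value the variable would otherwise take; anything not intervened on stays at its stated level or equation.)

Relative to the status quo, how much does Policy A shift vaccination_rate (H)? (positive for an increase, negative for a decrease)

-172

Baseline:
  V = 58
  G = 110
  H = 105 − 4·58 − 110 = -237
Policy A (V + 43):
  V = 58 + 43 = 101
  G = 110
  H = 105 − 4·101 − 110 = -409
Change in H: -409 − (-237) = -172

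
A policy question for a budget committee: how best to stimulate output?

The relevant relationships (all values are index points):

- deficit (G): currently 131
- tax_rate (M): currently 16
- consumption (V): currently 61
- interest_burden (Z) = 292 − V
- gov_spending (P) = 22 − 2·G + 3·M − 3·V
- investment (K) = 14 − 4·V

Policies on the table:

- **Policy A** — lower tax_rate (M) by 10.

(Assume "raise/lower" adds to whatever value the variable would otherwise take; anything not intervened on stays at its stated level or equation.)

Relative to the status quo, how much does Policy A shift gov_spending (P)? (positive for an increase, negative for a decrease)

-30

Baseline:
  G = 131
  M = 16
  V = 61
  P = 22 − 2·131 + 3·16 − 3·61 = -375
Policy A (M − 10):
  G = 131
  M = 16 − 10 = 6
  V = 61
  P = 22 − 2·131 + 3·6 − 3·61 = -405
Change in P: -405 − (-375) = -30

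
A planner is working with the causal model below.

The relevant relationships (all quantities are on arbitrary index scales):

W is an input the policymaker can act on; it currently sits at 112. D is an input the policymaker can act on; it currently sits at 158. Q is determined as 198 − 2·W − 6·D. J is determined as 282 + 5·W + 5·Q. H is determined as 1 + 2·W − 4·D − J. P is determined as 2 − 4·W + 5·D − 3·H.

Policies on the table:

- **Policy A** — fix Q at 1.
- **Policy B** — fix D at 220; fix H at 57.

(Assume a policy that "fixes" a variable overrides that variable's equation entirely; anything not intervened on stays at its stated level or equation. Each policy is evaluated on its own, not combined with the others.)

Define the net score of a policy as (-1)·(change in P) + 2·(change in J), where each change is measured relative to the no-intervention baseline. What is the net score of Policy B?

-14722

Baseline:
  W = 112
  D = 158
  Q = 198 − 2·112 − 6·158 = -974
  J = 282 + 5·112 + 5·(-974) = -4028
  H = 1 + 2·112 − 4·158 − (-4028) = 3621
  P = 2 − 4·112 + 5·158 − 3·3621 = -10519
Policy B (D := 220, H := 57):
  W = 112
  D = 220
  Q = 198 − 2·112 − 6·220 = -1346
  J = 282 + 5·112 + 5·(-1346) = -5888
  H = 57
  P = 2 − 4·112 + 5·220 − 3·57 = 483
ΔP = 483 − (-10519) = 11002; ΔJ = -5888 − (-4028) = -1860
Score = (-1)·11002 + 2·(-1860) = -14722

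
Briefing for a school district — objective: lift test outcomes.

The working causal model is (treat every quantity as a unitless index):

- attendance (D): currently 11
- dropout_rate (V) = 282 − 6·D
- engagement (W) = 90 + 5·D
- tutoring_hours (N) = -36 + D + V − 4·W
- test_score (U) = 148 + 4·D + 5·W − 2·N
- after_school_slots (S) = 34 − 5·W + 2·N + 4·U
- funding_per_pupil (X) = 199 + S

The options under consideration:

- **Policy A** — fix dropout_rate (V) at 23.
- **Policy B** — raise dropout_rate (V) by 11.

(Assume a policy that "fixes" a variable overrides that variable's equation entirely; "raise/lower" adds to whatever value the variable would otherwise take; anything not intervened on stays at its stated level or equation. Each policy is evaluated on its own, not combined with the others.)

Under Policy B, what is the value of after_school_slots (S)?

Policy B (V + 11):
  D = 11
  V = 282 − 6·11 (+11 from intervention) = 227
  W = 90 + 5·11 = 145
  N = -36 + 11 + 227 − 4·145 = -378
  U = 148 + 4·11 + 5·145 − 2·(-378) = 1673
  S = 34 − 5·145 + 2·(-378) + 4·1673 = 5245

5245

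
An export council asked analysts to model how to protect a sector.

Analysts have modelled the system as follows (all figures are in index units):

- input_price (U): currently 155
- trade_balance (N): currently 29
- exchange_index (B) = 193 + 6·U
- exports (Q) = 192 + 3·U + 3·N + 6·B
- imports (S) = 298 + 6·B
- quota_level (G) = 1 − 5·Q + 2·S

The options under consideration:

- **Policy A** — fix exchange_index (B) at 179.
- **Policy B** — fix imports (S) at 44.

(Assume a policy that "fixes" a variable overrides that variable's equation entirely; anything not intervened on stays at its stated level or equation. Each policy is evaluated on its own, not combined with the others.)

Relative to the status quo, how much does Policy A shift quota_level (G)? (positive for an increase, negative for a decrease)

Baseline:
  U = 155
  N = 29
  B = 193 + 6·155 = 1123
  Q = 192 + 3·155 + 3·29 + 6·1123 = 7482
  S = 298 + 6·1123 = 7036
  G = 1 − 5·7482 + 2·7036 = -23337
Policy A (B := 179):
  U = 155
  N = 29
  B = 179
  Q = 192 + 3·155 + 3·29 + 6·179 = 1818
  S = 298 + 6·179 = 1372
  G = 1 − 5·1818 + 2·1372 = -6345
Change in G: -6345 − (-23337) = 16992

16992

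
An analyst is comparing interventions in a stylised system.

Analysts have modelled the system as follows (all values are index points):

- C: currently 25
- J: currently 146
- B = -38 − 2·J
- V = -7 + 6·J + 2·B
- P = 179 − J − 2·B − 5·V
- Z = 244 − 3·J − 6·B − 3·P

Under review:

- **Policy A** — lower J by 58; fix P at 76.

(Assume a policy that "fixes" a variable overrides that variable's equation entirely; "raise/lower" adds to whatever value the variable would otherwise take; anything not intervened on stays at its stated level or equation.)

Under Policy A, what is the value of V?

Policy A (J − 58, P := 76):
  J = 146 − 58 = 88
  B = -38 − 2·88 = -214
  V = -7 + 6·88 + 2·(-214) = 93

93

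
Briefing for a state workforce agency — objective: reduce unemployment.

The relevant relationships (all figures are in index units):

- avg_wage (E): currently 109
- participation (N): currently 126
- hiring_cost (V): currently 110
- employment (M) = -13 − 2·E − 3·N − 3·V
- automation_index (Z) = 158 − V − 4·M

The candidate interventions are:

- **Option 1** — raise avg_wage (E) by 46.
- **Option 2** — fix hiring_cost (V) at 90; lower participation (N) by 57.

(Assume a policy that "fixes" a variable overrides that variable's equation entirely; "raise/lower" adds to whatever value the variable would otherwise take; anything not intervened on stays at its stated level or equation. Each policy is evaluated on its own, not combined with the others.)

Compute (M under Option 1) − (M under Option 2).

Option 1 (E + 46):
  E = 109 + 46 = 155
  N = 126
  V = 110
  M = -13 − 2·155 − 3·126 − 3·110 = -1031
Option 2 (V := 90, N − 57):
  E = 109
  N = 126 − 57 = 69
  V = 90
  M = -13 − 2·109 − 3·69 − 3·90 = -708
M: -1031 − (-708) = -323

-323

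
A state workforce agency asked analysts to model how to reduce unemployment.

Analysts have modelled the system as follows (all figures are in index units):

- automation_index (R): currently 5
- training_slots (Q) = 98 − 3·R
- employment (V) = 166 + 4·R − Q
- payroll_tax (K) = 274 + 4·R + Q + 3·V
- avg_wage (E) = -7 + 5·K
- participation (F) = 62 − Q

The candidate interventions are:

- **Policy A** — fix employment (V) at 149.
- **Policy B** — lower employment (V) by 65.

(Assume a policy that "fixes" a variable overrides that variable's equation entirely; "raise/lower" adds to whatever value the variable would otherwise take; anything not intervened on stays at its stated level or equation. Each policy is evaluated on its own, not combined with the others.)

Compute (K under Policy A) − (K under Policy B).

333

Policy A (V := 149):
  R = 5
  Q = 98 − 3·5 = 83
  V = 149
  K = 274 + 4·5 + 83 + 3·149 = 824
Policy B (V − 65):
  R = 5
  Q = 98 − 3·5 = 83
  V = 166 + 4·5 − 83 (−65 from intervention) = 38
  K = 274 + 4·5 + 83 + 3·38 = 491
K: 824 − 491 = 333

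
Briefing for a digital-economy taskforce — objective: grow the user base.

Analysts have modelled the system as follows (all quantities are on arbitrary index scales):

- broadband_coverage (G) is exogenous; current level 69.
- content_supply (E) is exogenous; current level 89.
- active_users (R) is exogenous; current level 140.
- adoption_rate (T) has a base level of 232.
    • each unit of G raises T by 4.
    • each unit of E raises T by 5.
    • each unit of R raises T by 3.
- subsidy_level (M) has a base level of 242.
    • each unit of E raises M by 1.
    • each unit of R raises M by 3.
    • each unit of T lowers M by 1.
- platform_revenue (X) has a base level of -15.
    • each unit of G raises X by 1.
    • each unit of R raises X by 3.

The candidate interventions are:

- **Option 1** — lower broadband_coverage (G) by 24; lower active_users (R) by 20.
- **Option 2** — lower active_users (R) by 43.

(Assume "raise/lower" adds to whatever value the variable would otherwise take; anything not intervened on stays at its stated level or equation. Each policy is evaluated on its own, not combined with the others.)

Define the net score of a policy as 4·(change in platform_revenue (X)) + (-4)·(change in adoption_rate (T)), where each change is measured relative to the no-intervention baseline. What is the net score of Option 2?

0

Baseline:
  G = 69
  E = 89
  R = 140
  T = 232 + 4·69 + 5·89 + 3·140 = 1373
  X = -15 + 69 + 3·140 = 474
Option 2 (R − 43):
  G = 69
  E = 89
  R = 140 − 43 = 97
  T = 232 + 4·69 + 5·89 + 3·97 = 1244
  X = -15 + 69 + 3·97 = 345
ΔX = 345 − 474 = -129; ΔT = 1244 − 1373 = -129
Score = 4·(-129) + (-4)·(-129) = 0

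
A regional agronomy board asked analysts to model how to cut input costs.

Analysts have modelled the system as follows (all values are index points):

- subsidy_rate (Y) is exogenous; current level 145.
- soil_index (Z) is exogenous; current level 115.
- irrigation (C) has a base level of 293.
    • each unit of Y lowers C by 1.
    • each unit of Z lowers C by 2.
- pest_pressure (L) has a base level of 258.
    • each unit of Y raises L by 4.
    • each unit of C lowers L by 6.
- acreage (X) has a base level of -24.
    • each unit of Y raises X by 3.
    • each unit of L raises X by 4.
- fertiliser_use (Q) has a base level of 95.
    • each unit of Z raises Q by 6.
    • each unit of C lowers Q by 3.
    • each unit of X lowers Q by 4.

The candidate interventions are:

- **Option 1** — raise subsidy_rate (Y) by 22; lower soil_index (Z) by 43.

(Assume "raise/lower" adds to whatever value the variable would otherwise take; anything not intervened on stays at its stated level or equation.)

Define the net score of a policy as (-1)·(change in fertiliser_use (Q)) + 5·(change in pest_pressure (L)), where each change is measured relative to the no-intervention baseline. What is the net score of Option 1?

-5502

Baseline:
  Y = 145
  Z = 115
  C = 293 − 145 − 2·115 = -82
  L = 258 + 4·145 − 6·(-82) = 1330
  X = -24 + 3·145 + 4·1330 = 5731
  Q = 95 + 6·115 − 3·(-82) − 4·5731 = -21893
Option 1 (Y + 22, Z − 43):
  Y = 145 + 22 = 167
  Z = 115 − 43 = 72
  C = 293 − 167 − 2·72 = -18
  L = 258 + 4·167 − 6·(-18) = 1034
  X = -24 + 3·167 + 4·1034 = 4613
  Q = 95 + 6·72 − 3·(-18) − 4·4613 = -17871
ΔQ = -17871 − (-21893) = 4022; ΔL = 1034 − 1330 = -296
Score = (-1)·4022 + 5·(-296) = -5502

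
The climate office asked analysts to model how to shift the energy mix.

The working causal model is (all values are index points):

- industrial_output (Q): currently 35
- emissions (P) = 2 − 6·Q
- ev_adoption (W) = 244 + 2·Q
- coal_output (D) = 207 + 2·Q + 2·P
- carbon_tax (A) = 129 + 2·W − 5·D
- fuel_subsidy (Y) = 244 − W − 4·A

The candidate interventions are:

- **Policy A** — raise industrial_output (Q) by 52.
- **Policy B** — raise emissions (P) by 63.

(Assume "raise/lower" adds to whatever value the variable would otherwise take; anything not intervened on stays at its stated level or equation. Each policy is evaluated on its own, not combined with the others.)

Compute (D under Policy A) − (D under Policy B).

-646

Policy A (Q + 52):
  Q = 35 + 52 = 87
  P = 2 − 6·87 = -520
  D = 207 + 2·87 + 2·(-520) = -659
Policy B (P + 63):
  Q = 35
  P = 2 − 6·35 (+63 from intervention) = -145
  D = 207 + 2·35 + 2·(-145) = -13
D: -659 − (-13) = -646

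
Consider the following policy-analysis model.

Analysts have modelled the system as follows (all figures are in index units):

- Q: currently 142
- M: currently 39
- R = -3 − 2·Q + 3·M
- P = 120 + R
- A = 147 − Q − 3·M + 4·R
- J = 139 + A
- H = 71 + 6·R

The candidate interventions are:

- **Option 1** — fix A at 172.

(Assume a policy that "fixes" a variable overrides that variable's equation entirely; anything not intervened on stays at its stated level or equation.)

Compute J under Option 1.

Option 1 (A := 172):
  Q = 142
  M = 39
  R = -3 − 2·142 + 3·39 = -170
  A = 172
  J = 139 + 172 = 311

311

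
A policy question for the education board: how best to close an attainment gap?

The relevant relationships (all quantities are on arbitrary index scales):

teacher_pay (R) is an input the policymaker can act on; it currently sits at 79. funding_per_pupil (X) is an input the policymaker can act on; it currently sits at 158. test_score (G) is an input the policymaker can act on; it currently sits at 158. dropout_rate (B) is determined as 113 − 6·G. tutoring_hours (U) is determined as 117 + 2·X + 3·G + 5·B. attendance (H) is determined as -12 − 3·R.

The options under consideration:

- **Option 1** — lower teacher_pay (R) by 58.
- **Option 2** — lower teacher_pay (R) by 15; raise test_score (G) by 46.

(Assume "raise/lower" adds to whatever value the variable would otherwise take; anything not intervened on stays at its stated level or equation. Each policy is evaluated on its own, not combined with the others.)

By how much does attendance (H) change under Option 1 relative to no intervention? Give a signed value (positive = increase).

174

Baseline:
  R = 79
  H = -12 − 3·79 = -249
Option 1 (R − 58):
  R = 79 − 58 = 21
  H = -12 − 3·21 = -75
Change in H: -75 − (-249) = 174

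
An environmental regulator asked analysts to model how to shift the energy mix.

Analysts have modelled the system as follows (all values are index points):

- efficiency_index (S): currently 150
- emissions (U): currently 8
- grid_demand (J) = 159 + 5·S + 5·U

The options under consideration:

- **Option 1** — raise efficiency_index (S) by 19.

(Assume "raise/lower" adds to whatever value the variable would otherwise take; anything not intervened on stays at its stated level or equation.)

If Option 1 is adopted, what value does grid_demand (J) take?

Option 1 (S + 19):
  S = 150 + 19 = 169
  U = 8
  J = 159 + 5·169 + 5·8 = 1044

1044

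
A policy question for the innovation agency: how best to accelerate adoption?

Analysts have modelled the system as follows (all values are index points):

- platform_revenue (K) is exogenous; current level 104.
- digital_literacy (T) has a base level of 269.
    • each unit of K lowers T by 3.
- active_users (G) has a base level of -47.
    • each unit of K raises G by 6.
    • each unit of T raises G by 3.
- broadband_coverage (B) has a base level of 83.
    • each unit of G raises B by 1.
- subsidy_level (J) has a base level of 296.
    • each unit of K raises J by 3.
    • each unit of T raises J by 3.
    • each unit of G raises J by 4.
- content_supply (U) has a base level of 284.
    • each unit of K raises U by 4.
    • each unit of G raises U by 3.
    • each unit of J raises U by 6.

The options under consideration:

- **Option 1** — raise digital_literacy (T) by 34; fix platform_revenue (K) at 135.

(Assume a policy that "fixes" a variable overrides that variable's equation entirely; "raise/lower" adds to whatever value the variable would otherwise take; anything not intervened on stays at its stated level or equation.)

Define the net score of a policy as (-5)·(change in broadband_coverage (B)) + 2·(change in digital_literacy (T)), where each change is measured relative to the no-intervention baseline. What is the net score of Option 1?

-163

Baseline:
  K = 104
  T = 269 − 3·104 = -43
  G = -47 + 6·104 + 3·(-43) = 448
  B = 83 + 448 = 531
Option 1 (T + 34, K := 135):
  K = 135
  T = 269 − 3·135 (+34 from intervention) = -102
  G = -47 + 6·135 + 3·(-102) = 457
  B = 83 + 457 = 540
ΔB = 540 − 531 = 9; ΔT = -102 − (-43) = -59
Score = (-5)·9 + 2·(-59) = -163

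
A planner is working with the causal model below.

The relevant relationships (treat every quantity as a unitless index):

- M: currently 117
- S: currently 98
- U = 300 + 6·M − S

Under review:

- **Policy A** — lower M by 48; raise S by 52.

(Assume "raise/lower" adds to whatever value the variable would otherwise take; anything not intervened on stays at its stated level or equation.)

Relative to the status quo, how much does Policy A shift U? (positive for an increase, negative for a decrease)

Baseline:
  M = 117
  S = 98
  U = 300 + 6·117 − 98 = 904
Policy A (M − 48, S + 52):
  M = 117 − 48 = 69
  S = 98 + 52 = 150
  U = 300 + 6·69 − 150 = 564
Change in U: 564 − 904 = -340

-340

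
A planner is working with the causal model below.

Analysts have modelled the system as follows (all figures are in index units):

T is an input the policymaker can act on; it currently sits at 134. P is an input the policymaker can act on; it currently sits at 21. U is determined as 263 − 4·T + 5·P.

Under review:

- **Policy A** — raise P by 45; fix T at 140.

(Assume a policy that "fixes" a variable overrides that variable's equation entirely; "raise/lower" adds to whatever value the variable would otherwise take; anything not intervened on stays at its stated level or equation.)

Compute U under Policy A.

33

Policy A (P + 45, T := 140):
  T = 140
  P = 21 + 45 = 66
  U = 263 − 4·140 + 5·66 = 33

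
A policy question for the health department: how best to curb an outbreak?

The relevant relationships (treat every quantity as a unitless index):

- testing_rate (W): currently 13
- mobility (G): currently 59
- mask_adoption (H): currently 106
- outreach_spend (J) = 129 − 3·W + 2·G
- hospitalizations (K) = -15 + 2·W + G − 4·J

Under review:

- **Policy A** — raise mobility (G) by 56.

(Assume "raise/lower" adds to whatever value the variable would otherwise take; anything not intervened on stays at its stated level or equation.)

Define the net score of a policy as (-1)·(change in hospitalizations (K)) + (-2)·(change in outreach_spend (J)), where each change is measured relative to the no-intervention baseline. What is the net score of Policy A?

Baseline:
  W = 13
  G = 59
  J = 129 − 3·13 + 2·59 = 208
  K = -15 + 2·13 + 59 − 4·208 = -762
Policy A (G + 56):
  W = 13
  G = 59 + 56 = 115
  J = 129 − 3·13 + 2·115 = 320
  K = -15 + 2·13 + 115 − 4·320 = -1154
ΔK = -1154 − (-762) = -392; ΔJ = 320 − 208 = 112
Score = (-1)·(-392) + (-2)·112 = 168

168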